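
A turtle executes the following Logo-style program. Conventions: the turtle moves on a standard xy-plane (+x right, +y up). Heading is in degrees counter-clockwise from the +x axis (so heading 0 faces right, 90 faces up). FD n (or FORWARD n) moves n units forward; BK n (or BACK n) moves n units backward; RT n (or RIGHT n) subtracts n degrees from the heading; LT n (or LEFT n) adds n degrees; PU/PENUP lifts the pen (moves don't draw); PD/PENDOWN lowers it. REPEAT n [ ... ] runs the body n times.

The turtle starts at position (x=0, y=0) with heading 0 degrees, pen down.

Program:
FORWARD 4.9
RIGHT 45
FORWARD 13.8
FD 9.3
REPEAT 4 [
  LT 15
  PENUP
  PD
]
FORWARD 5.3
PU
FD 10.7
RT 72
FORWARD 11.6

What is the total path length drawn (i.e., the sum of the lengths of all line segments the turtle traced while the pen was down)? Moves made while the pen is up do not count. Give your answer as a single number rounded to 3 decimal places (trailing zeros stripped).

Executing turtle program step by step:
Start: pos=(0,0), heading=0, pen down
FD 4.9: (0,0) -> (4.9,0) [heading=0, draw]
RT 45: heading 0 -> 315
FD 13.8: (4.9,0) -> (14.658,-9.758) [heading=315, draw]
FD 9.3: (14.658,-9.758) -> (21.234,-16.334) [heading=315, draw]
REPEAT 4 [
  -- iteration 1/4 --
  LT 15: heading 315 -> 330
  PU: pen up
  PD: pen down
  -- iteration 2/4 --
  LT 15: heading 330 -> 345
  PU: pen up
  PD: pen down
  -- iteration 3/4 --
  LT 15: heading 345 -> 0
  PU: pen up
  PD: pen down
  -- iteration 4/4 --
  LT 15: heading 0 -> 15
  PU: pen up
  PD: pen down
]
FD 5.3: (21.234,-16.334) -> (26.354,-14.962) [heading=15, draw]
PU: pen up
FD 10.7: (26.354,-14.962) -> (36.689,-12.193) [heading=15, move]
RT 72: heading 15 -> 303
FD 11.6: (36.689,-12.193) -> (43.007,-21.922) [heading=303, move]
Final: pos=(43.007,-21.922), heading=303, 4 segment(s) drawn

Segment lengths:
  seg 1: (0,0) -> (4.9,0), length = 4.9
  seg 2: (4.9,0) -> (14.658,-9.758), length = 13.8
  seg 3: (14.658,-9.758) -> (21.234,-16.334), length = 9.3
  seg 4: (21.234,-16.334) -> (26.354,-14.962), length = 5.3
Total = 33.3

Answer: 33.3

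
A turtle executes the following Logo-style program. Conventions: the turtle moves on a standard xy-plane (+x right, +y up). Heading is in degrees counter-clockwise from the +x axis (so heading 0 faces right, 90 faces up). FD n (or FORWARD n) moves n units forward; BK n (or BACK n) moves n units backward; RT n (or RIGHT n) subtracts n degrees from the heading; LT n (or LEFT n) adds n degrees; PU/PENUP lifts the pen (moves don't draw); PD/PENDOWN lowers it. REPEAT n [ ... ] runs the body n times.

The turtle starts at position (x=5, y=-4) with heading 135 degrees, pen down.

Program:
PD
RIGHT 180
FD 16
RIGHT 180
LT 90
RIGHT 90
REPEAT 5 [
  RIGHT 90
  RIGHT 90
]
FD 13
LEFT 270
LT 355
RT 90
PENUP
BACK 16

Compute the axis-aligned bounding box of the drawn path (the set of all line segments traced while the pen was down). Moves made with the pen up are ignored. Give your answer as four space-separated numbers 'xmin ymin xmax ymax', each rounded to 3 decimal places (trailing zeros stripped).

Executing turtle program step by step:
Start: pos=(5,-4), heading=135, pen down
PD: pen down
RT 180: heading 135 -> 315
FD 16: (5,-4) -> (16.314,-15.314) [heading=315, draw]
RT 180: heading 315 -> 135
LT 90: heading 135 -> 225
RT 90: heading 225 -> 135
REPEAT 5 [
  -- iteration 1/5 --
  RT 90: heading 135 -> 45
  RT 90: heading 45 -> 315
  -- iteration 2/5 --
  RT 90: heading 315 -> 225
  RT 90: heading 225 -> 135
  -- iteration 3/5 --
  RT 90: heading 135 -> 45
  RT 90: heading 45 -> 315
  -- iteration 4/5 --
  RT 90: heading 315 -> 225
  RT 90: heading 225 -> 135
  -- iteration 5/5 --
  RT 90: heading 135 -> 45
  RT 90: heading 45 -> 315
]
FD 13: (16.314,-15.314) -> (25.506,-24.506) [heading=315, draw]
LT 270: heading 315 -> 225
LT 355: heading 225 -> 220
RT 90: heading 220 -> 130
PU: pen up
BK 16: (25.506,-24.506) -> (35.791,-36.763) [heading=130, move]
Final: pos=(35.791,-36.763), heading=130, 2 segment(s) drawn

Segment endpoints: x in {5, 16.314, 25.506}, y in {-24.506, -15.314, -4}
xmin=5, ymin=-24.506, xmax=25.506, ymax=-4

Answer: 5 -24.506 25.506 -4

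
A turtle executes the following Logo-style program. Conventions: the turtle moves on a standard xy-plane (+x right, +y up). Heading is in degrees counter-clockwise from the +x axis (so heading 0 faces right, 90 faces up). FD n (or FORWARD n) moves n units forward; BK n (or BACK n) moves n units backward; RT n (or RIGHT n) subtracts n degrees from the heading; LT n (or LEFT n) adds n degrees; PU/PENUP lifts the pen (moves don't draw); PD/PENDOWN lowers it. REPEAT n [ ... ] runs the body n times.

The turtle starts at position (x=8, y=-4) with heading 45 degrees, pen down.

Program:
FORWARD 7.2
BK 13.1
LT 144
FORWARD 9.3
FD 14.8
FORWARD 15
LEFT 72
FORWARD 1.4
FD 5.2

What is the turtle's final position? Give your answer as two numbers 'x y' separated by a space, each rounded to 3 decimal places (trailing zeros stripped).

Executing turtle program step by step:
Start: pos=(8,-4), heading=45, pen down
FD 7.2: (8,-4) -> (13.091,1.091) [heading=45, draw]
BK 13.1: (13.091,1.091) -> (3.828,-8.172) [heading=45, draw]
LT 144: heading 45 -> 189
FD 9.3: (3.828,-8.172) -> (-5.357,-9.627) [heading=189, draw]
FD 14.8: (-5.357,-9.627) -> (-19.975,-11.942) [heading=189, draw]
FD 15: (-19.975,-11.942) -> (-34.791,-14.289) [heading=189, draw]
LT 72: heading 189 -> 261
FD 1.4: (-34.791,-14.289) -> (-35.01,-15.671) [heading=261, draw]
FD 5.2: (-35.01,-15.671) -> (-35.823,-20.807) [heading=261, draw]
Final: pos=(-35.823,-20.807), heading=261, 7 segment(s) drawn

Answer: -35.823 -20.807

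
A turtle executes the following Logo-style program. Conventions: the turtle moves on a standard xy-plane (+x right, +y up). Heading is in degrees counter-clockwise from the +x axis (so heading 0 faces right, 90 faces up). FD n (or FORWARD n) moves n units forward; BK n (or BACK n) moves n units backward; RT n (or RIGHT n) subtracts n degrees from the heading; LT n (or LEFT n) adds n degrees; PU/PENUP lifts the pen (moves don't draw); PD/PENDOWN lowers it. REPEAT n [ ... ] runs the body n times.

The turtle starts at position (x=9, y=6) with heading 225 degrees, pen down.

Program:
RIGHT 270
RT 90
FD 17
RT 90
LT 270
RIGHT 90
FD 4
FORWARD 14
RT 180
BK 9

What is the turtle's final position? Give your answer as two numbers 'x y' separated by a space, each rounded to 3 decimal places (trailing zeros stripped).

Answer: 16.071 -25.113

Derivation:
Executing turtle program step by step:
Start: pos=(9,6), heading=225, pen down
RT 270: heading 225 -> 315
RT 90: heading 315 -> 225
FD 17: (9,6) -> (-3.021,-6.021) [heading=225, draw]
RT 90: heading 225 -> 135
LT 270: heading 135 -> 45
RT 90: heading 45 -> 315
FD 4: (-3.021,-6.021) -> (-0.192,-8.849) [heading=315, draw]
FD 14: (-0.192,-8.849) -> (9.707,-18.749) [heading=315, draw]
RT 180: heading 315 -> 135
BK 9: (9.707,-18.749) -> (16.071,-25.113) [heading=135, draw]
Final: pos=(16.071,-25.113), heading=135, 4 segment(s) drawn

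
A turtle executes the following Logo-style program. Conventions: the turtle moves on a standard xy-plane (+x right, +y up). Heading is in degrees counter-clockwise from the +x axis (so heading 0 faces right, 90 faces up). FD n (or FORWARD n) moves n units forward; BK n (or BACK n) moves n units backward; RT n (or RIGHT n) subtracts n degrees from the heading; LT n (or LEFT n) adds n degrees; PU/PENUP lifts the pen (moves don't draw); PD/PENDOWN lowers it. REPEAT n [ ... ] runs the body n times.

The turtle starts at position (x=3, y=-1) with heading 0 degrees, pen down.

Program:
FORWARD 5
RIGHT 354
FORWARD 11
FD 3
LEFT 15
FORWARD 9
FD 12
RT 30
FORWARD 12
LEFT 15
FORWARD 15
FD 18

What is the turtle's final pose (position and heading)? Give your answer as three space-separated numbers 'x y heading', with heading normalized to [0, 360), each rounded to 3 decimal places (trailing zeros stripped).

Answer: 86.2 9.561 6

Derivation:
Executing turtle program step by step:
Start: pos=(3,-1), heading=0, pen down
FD 5: (3,-1) -> (8,-1) [heading=0, draw]
RT 354: heading 0 -> 6
FD 11: (8,-1) -> (18.94,0.15) [heading=6, draw]
FD 3: (18.94,0.15) -> (21.923,0.463) [heading=6, draw]
LT 15: heading 6 -> 21
FD 9: (21.923,0.463) -> (30.326,3.689) [heading=21, draw]
FD 12: (30.326,3.689) -> (41.528,7.989) [heading=21, draw]
RT 30: heading 21 -> 351
FD 12: (41.528,7.989) -> (53.381,6.112) [heading=351, draw]
LT 15: heading 351 -> 6
FD 15: (53.381,6.112) -> (68.299,7.68) [heading=6, draw]
FD 18: (68.299,7.68) -> (86.2,9.561) [heading=6, draw]
Final: pos=(86.2,9.561), heading=6, 8 segment(s) drawn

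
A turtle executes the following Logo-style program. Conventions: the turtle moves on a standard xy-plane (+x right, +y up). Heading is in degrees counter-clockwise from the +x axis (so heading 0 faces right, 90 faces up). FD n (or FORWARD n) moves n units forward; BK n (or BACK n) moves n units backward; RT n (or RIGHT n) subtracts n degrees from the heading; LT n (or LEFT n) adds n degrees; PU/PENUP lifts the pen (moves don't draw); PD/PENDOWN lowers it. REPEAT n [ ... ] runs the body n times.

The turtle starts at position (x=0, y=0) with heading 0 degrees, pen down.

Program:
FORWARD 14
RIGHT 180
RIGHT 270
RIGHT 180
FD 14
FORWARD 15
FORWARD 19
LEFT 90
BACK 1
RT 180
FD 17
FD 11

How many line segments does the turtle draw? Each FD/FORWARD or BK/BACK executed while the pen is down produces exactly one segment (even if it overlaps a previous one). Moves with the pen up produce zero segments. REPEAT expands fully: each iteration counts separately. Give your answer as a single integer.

Answer: 7

Derivation:
Executing turtle program step by step:
Start: pos=(0,0), heading=0, pen down
FD 14: (0,0) -> (14,0) [heading=0, draw]
RT 180: heading 0 -> 180
RT 270: heading 180 -> 270
RT 180: heading 270 -> 90
FD 14: (14,0) -> (14,14) [heading=90, draw]
FD 15: (14,14) -> (14,29) [heading=90, draw]
FD 19: (14,29) -> (14,48) [heading=90, draw]
LT 90: heading 90 -> 180
BK 1: (14,48) -> (15,48) [heading=180, draw]
RT 180: heading 180 -> 0
FD 17: (15,48) -> (32,48) [heading=0, draw]
FD 11: (32,48) -> (43,48) [heading=0, draw]
Final: pos=(43,48), heading=0, 7 segment(s) drawn
Segments drawn: 7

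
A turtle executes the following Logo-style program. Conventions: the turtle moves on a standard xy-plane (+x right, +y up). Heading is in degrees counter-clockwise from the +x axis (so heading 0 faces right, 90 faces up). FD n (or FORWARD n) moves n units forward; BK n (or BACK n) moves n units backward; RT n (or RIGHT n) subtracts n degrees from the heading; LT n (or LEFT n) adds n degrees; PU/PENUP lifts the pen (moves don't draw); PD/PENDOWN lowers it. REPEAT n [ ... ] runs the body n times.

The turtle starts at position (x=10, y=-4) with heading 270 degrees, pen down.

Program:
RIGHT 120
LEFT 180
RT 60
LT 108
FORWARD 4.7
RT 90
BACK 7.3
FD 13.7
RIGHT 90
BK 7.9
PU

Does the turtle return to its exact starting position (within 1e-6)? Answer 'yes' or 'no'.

Answer: no

Derivation:
Executing turtle program step by step:
Start: pos=(10,-4), heading=270, pen down
RT 120: heading 270 -> 150
LT 180: heading 150 -> 330
RT 60: heading 330 -> 270
LT 108: heading 270 -> 18
FD 4.7: (10,-4) -> (14.47,-2.548) [heading=18, draw]
RT 90: heading 18 -> 288
BK 7.3: (14.47,-2.548) -> (12.214,4.395) [heading=288, draw]
FD 13.7: (12.214,4.395) -> (16.448,-8.634) [heading=288, draw]
RT 90: heading 288 -> 198
BK 7.9: (16.448,-8.634) -> (23.961,-6.193) [heading=198, draw]
PU: pen up
Final: pos=(23.961,-6.193), heading=198, 4 segment(s) drawn

Start position: (10, -4)
Final position: (23.961, -6.193)
Distance = 14.132; >= 1e-6 -> NOT closed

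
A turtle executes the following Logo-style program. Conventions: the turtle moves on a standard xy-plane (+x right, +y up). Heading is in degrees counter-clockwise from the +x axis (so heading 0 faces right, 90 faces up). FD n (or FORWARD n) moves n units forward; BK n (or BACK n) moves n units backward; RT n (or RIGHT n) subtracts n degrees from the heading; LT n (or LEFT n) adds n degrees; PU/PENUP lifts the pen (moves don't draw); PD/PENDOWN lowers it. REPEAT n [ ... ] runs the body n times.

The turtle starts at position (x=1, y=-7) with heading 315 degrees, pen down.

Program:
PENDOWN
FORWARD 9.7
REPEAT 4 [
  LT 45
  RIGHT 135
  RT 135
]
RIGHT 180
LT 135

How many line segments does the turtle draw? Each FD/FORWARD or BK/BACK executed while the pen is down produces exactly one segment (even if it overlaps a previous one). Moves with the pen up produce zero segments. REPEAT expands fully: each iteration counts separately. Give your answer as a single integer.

Answer: 1

Derivation:
Executing turtle program step by step:
Start: pos=(1,-7), heading=315, pen down
PD: pen down
FD 9.7: (1,-7) -> (7.859,-13.859) [heading=315, draw]
REPEAT 4 [
  -- iteration 1/4 --
  LT 45: heading 315 -> 0
  RT 135: heading 0 -> 225
  RT 135: heading 225 -> 90
  -- iteration 2/4 --
  LT 45: heading 90 -> 135
  RT 135: heading 135 -> 0
  RT 135: heading 0 -> 225
  -- iteration 3/4 --
  LT 45: heading 225 -> 270
  RT 135: heading 270 -> 135
  RT 135: heading 135 -> 0
  -- iteration 4/4 --
  LT 45: heading 0 -> 45
  RT 135: heading 45 -> 270
  RT 135: heading 270 -> 135
]
RT 180: heading 135 -> 315
LT 135: heading 315 -> 90
Final: pos=(7.859,-13.859), heading=90, 1 segment(s) drawn
Segments drawn: 1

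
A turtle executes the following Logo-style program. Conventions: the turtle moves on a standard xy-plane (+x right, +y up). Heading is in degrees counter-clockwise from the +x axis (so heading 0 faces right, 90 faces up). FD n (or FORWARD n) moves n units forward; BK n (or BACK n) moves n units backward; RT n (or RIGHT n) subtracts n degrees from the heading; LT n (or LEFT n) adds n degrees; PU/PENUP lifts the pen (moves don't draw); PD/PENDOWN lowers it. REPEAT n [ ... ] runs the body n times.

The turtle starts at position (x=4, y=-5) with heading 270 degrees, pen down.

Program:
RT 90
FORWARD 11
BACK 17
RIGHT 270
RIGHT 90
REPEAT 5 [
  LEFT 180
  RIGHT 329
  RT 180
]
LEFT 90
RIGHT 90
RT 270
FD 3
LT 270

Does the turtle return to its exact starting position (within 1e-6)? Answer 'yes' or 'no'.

Answer: no

Derivation:
Executing turtle program step by step:
Start: pos=(4,-5), heading=270, pen down
RT 90: heading 270 -> 180
FD 11: (4,-5) -> (-7,-5) [heading=180, draw]
BK 17: (-7,-5) -> (10,-5) [heading=180, draw]
RT 270: heading 180 -> 270
RT 90: heading 270 -> 180
REPEAT 5 [
  -- iteration 1/5 --
  LT 180: heading 180 -> 0
  RT 329: heading 0 -> 31
  RT 180: heading 31 -> 211
  -- iteration 2/5 --
  LT 180: heading 211 -> 31
  RT 329: heading 31 -> 62
  RT 180: heading 62 -> 242
  -- iteration 3/5 --
  LT 180: heading 242 -> 62
  RT 329: heading 62 -> 93
  RT 180: heading 93 -> 273
  -- iteration 4/5 --
  LT 180: heading 273 -> 93
  RT 329: heading 93 -> 124
  RT 180: heading 124 -> 304
  -- iteration 5/5 --
  LT 180: heading 304 -> 124
  RT 329: heading 124 -> 155
  RT 180: heading 155 -> 335
]
LT 90: heading 335 -> 65
RT 90: heading 65 -> 335
RT 270: heading 335 -> 65
FD 3: (10,-5) -> (11.268,-2.281) [heading=65, draw]
LT 270: heading 65 -> 335
Final: pos=(11.268,-2.281), heading=335, 3 segment(s) drawn

Start position: (4, -5)
Final position: (11.268, -2.281)
Distance = 7.76; >= 1e-6 -> NOT closed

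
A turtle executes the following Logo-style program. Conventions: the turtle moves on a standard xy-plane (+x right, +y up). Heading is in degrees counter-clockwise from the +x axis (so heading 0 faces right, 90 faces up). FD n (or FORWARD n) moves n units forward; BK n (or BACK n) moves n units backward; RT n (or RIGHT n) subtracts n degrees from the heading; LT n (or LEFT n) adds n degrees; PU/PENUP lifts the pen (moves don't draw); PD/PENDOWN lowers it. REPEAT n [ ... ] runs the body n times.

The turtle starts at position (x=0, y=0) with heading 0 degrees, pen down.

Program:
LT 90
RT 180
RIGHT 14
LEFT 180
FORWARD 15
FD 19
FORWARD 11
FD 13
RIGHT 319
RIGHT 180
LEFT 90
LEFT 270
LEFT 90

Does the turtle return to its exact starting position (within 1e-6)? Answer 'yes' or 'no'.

Executing turtle program step by step:
Start: pos=(0,0), heading=0, pen down
LT 90: heading 0 -> 90
RT 180: heading 90 -> 270
RT 14: heading 270 -> 256
LT 180: heading 256 -> 76
FD 15: (0,0) -> (3.629,14.554) [heading=76, draw]
FD 19: (3.629,14.554) -> (8.225,32.99) [heading=76, draw]
FD 11: (8.225,32.99) -> (10.886,43.663) [heading=76, draw]
FD 13: (10.886,43.663) -> (14.031,56.277) [heading=76, draw]
RT 319: heading 76 -> 117
RT 180: heading 117 -> 297
LT 90: heading 297 -> 27
LT 270: heading 27 -> 297
LT 90: heading 297 -> 27
Final: pos=(14.031,56.277), heading=27, 4 segment(s) drawn

Start position: (0, 0)
Final position: (14.031, 56.277)
Distance = 58; >= 1e-6 -> NOT closed

Answer: no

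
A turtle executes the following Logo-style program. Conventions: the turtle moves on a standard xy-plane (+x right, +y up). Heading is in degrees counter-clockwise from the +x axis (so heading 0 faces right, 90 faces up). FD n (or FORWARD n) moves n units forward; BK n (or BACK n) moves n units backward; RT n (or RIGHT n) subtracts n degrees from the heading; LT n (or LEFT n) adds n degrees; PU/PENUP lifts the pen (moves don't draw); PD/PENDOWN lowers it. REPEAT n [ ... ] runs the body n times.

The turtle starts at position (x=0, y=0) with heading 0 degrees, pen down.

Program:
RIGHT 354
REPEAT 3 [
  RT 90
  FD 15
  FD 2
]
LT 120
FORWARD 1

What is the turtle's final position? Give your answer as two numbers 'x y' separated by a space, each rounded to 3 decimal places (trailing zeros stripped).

Executing turtle program step by step:
Start: pos=(0,0), heading=0, pen down
RT 354: heading 0 -> 6
REPEAT 3 [
  -- iteration 1/3 --
  RT 90: heading 6 -> 276
  FD 15: (0,0) -> (1.568,-14.918) [heading=276, draw]
  FD 2: (1.568,-14.918) -> (1.777,-16.907) [heading=276, draw]
  -- iteration 2/3 --
  RT 90: heading 276 -> 186
  FD 15: (1.777,-16.907) -> (-13.141,-18.475) [heading=186, draw]
  FD 2: (-13.141,-18.475) -> (-15.13,-18.684) [heading=186, draw]
  -- iteration 3/3 --
  RT 90: heading 186 -> 96
  FD 15: (-15.13,-18.684) -> (-16.698,-3.766) [heading=96, draw]
  FD 2: (-16.698,-3.766) -> (-16.907,-1.777) [heading=96, draw]
]
LT 120: heading 96 -> 216
FD 1: (-16.907,-1.777) -> (-17.716,-2.365) [heading=216, draw]
Final: pos=(-17.716,-2.365), heading=216, 7 segment(s) drawn

Answer: -17.716 -2.365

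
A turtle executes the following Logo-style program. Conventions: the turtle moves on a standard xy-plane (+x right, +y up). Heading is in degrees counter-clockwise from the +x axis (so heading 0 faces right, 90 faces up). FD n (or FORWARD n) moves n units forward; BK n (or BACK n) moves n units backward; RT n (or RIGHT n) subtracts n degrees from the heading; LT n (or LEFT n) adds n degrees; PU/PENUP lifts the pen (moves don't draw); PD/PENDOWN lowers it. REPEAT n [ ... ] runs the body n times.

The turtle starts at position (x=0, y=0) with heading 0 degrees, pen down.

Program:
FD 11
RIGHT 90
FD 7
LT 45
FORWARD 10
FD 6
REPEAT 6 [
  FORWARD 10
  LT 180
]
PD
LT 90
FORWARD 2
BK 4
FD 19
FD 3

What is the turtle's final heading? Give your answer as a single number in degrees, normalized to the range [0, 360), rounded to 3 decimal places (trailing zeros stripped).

Answer: 45

Derivation:
Executing turtle program step by step:
Start: pos=(0,0), heading=0, pen down
FD 11: (0,0) -> (11,0) [heading=0, draw]
RT 90: heading 0 -> 270
FD 7: (11,0) -> (11,-7) [heading=270, draw]
LT 45: heading 270 -> 315
FD 10: (11,-7) -> (18.071,-14.071) [heading=315, draw]
FD 6: (18.071,-14.071) -> (22.314,-18.314) [heading=315, draw]
REPEAT 6 [
  -- iteration 1/6 --
  FD 10: (22.314,-18.314) -> (29.385,-25.385) [heading=315, draw]
  LT 180: heading 315 -> 135
  -- iteration 2/6 --
  FD 10: (29.385,-25.385) -> (22.314,-18.314) [heading=135, draw]
  LT 180: heading 135 -> 315
  -- iteration 3/6 --
  FD 10: (22.314,-18.314) -> (29.385,-25.385) [heading=315, draw]
  LT 180: heading 315 -> 135
  -- iteration 4/6 --
  FD 10: (29.385,-25.385) -> (22.314,-18.314) [heading=135, draw]
  LT 180: heading 135 -> 315
  -- iteration 5/6 --
  FD 10: (22.314,-18.314) -> (29.385,-25.385) [heading=315, draw]
  LT 180: heading 315 -> 135
  -- iteration 6/6 --
  FD 10: (29.385,-25.385) -> (22.314,-18.314) [heading=135, draw]
  LT 180: heading 135 -> 315
]
PD: pen down
LT 90: heading 315 -> 45
FD 2: (22.314,-18.314) -> (23.728,-16.899) [heading=45, draw]
BK 4: (23.728,-16.899) -> (20.899,-19.728) [heading=45, draw]
FD 19: (20.899,-19.728) -> (34.335,-6.293) [heading=45, draw]
FD 3: (34.335,-6.293) -> (36.456,-4.172) [heading=45, draw]
Final: pos=(36.456,-4.172), heading=45, 14 segment(s) drawn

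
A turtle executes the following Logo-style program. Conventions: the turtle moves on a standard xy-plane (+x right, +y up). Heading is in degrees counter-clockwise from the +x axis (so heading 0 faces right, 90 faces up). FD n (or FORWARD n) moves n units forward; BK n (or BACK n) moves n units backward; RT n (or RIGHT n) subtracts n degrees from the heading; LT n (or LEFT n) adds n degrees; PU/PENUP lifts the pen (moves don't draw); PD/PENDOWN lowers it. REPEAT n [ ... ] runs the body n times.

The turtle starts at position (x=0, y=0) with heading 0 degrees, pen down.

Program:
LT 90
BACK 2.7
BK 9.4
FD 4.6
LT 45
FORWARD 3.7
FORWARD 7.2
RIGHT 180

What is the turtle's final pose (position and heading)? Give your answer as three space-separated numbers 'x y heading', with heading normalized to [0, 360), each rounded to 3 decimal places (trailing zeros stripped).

Answer: -7.707 0.207 315

Derivation:
Executing turtle program step by step:
Start: pos=(0,0), heading=0, pen down
LT 90: heading 0 -> 90
BK 2.7: (0,0) -> (0,-2.7) [heading=90, draw]
BK 9.4: (0,-2.7) -> (0,-12.1) [heading=90, draw]
FD 4.6: (0,-12.1) -> (0,-7.5) [heading=90, draw]
LT 45: heading 90 -> 135
FD 3.7: (0,-7.5) -> (-2.616,-4.884) [heading=135, draw]
FD 7.2: (-2.616,-4.884) -> (-7.707,0.207) [heading=135, draw]
RT 180: heading 135 -> 315
Final: pos=(-7.707,0.207), heading=315, 5 segment(s) drawn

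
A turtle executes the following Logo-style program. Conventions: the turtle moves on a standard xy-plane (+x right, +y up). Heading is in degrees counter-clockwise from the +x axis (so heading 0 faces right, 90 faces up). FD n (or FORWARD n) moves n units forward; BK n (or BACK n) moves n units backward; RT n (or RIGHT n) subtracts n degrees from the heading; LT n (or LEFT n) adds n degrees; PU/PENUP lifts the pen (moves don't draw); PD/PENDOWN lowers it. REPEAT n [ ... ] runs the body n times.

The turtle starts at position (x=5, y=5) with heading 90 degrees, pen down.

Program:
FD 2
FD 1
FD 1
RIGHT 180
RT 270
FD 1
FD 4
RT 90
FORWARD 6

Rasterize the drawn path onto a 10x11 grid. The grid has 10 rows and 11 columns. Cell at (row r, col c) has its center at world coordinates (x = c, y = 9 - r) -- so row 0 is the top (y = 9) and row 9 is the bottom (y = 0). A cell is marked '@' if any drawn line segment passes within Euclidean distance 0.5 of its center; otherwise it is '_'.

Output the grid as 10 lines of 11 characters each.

Answer: _____@@@@@@
_____@____@
_____@____@
_____@____@
_____@____@
__________@
__________@
___________
___________
___________

Derivation:
Segment 0: (5,5) -> (5,7)
Segment 1: (5,7) -> (5,8)
Segment 2: (5,8) -> (5,9)
Segment 3: (5,9) -> (6,9)
Segment 4: (6,9) -> (10,9)
Segment 5: (10,9) -> (10,3)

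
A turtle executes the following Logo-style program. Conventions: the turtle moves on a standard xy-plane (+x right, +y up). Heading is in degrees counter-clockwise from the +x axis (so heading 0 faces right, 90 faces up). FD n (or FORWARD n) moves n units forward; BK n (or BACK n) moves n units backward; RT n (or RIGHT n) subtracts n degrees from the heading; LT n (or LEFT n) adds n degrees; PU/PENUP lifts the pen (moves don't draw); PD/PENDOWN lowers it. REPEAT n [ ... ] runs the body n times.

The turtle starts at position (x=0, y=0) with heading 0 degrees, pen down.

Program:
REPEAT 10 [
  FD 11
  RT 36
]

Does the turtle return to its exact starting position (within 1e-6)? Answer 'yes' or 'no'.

Answer: yes

Derivation:
Executing turtle program step by step:
Start: pos=(0,0), heading=0, pen down
REPEAT 10 [
  -- iteration 1/10 --
  FD 11: (0,0) -> (11,0) [heading=0, draw]
  RT 36: heading 0 -> 324
  -- iteration 2/10 --
  FD 11: (11,0) -> (19.899,-6.466) [heading=324, draw]
  RT 36: heading 324 -> 288
  -- iteration 3/10 --
  FD 11: (19.899,-6.466) -> (23.298,-16.927) [heading=288, draw]
  RT 36: heading 288 -> 252
  -- iteration 4/10 --
  FD 11: (23.298,-16.927) -> (19.899,-27.389) [heading=252, draw]
  RT 36: heading 252 -> 216
  -- iteration 5/10 --
  FD 11: (19.899,-27.389) -> (11,-33.855) [heading=216, draw]
  RT 36: heading 216 -> 180
  -- iteration 6/10 --
  FD 11: (11,-33.855) -> (0,-33.855) [heading=180, draw]
  RT 36: heading 180 -> 144
  -- iteration 7/10 --
  FD 11: (0,-33.855) -> (-8.899,-27.389) [heading=144, draw]
  RT 36: heading 144 -> 108
  -- iteration 8/10 --
  FD 11: (-8.899,-27.389) -> (-12.298,-16.927) [heading=108, draw]
  RT 36: heading 108 -> 72
  -- iteration 9/10 --
  FD 11: (-12.298,-16.927) -> (-8.899,-6.466) [heading=72, draw]
  RT 36: heading 72 -> 36
  -- iteration 10/10 --
  FD 11: (-8.899,-6.466) -> (0,0) [heading=36, draw]
  RT 36: heading 36 -> 0
]
Final: pos=(0,0), heading=0, 10 segment(s) drawn

Start position: (0, 0)
Final position: (0, 0)
Distance = 0; < 1e-6 -> CLOSED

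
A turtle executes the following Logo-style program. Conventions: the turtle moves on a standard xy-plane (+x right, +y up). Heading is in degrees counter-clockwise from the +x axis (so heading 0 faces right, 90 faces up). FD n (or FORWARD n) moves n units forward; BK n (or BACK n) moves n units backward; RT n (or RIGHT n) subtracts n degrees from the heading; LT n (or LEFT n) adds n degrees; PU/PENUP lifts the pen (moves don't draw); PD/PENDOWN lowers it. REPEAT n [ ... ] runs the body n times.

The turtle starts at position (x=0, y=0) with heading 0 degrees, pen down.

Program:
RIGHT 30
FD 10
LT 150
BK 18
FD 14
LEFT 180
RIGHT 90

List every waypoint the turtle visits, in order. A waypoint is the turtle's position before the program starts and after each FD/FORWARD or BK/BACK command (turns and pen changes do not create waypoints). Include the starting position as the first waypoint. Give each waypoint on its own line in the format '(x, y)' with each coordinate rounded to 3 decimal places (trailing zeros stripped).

Answer: (0, 0)
(8.66, -5)
(17.66, -20.588)
(10.66, -8.464)

Derivation:
Executing turtle program step by step:
Start: pos=(0,0), heading=0, pen down
RT 30: heading 0 -> 330
FD 10: (0,0) -> (8.66,-5) [heading=330, draw]
LT 150: heading 330 -> 120
BK 18: (8.66,-5) -> (17.66,-20.588) [heading=120, draw]
FD 14: (17.66,-20.588) -> (10.66,-8.464) [heading=120, draw]
LT 180: heading 120 -> 300
RT 90: heading 300 -> 210
Final: pos=(10.66,-8.464), heading=210, 3 segment(s) drawn
Waypoints (4 total):
(0, 0)
(8.66, -5)
(17.66, -20.588)
(10.66, -8.464)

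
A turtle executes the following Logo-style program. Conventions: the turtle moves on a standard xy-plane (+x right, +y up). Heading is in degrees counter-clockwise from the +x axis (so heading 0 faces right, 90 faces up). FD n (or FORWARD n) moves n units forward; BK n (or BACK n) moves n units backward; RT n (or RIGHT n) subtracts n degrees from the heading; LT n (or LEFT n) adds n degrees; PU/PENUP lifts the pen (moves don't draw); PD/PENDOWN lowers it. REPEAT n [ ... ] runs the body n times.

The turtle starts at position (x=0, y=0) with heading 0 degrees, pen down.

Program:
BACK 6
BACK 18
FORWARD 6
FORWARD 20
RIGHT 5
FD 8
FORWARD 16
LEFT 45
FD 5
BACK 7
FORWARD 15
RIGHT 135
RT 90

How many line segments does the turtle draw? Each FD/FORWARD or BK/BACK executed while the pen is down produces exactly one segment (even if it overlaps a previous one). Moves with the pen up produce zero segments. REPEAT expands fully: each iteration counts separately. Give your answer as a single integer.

Executing turtle program step by step:
Start: pos=(0,0), heading=0, pen down
BK 6: (0,0) -> (-6,0) [heading=0, draw]
BK 18: (-6,0) -> (-24,0) [heading=0, draw]
FD 6: (-24,0) -> (-18,0) [heading=0, draw]
FD 20: (-18,0) -> (2,0) [heading=0, draw]
RT 5: heading 0 -> 355
FD 8: (2,0) -> (9.97,-0.697) [heading=355, draw]
FD 16: (9.97,-0.697) -> (25.909,-2.092) [heading=355, draw]
LT 45: heading 355 -> 40
FD 5: (25.909,-2.092) -> (29.739,1.122) [heading=40, draw]
BK 7: (29.739,1.122) -> (24.377,-3.377) [heading=40, draw]
FD 15: (24.377,-3.377) -> (35.867,6.265) [heading=40, draw]
RT 135: heading 40 -> 265
RT 90: heading 265 -> 175
Final: pos=(35.867,6.265), heading=175, 9 segment(s) drawn
Segments drawn: 9

Answer: 9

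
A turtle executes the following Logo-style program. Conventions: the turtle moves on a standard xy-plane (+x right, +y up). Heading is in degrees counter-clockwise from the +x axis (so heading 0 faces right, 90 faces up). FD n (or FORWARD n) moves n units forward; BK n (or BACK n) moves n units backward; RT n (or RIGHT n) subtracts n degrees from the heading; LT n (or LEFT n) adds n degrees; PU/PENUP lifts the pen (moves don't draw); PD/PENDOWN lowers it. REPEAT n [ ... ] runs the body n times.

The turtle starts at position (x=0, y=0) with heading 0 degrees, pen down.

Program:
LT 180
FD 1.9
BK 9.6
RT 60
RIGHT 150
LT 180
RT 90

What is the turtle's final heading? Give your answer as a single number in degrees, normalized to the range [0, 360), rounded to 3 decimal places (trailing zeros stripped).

Executing turtle program step by step:
Start: pos=(0,0), heading=0, pen down
LT 180: heading 0 -> 180
FD 1.9: (0,0) -> (-1.9,0) [heading=180, draw]
BK 9.6: (-1.9,0) -> (7.7,0) [heading=180, draw]
RT 60: heading 180 -> 120
RT 150: heading 120 -> 330
LT 180: heading 330 -> 150
RT 90: heading 150 -> 60
Final: pos=(7.7,0), heading=60, 2 segment(s) drawn

Answer: 60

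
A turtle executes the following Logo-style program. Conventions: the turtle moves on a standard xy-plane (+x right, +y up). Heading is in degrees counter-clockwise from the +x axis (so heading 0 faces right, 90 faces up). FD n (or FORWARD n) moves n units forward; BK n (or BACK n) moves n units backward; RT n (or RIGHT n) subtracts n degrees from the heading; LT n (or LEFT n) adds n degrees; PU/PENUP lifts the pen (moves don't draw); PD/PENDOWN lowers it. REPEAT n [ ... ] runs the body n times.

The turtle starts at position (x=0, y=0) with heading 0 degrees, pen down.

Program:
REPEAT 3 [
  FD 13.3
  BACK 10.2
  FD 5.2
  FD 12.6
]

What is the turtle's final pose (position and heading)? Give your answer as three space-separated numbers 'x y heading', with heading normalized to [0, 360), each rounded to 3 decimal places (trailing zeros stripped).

Answer: 62.7 0 0

Derivation:
Executing turtle program step by step:
Start: pos=(0,0), heading=0, pen down
REPEAT 3 [
  -- iteration 1/3 --
  FD 13.3: (0,0) -> (13.3,0) [heading=0, draw]
  BK 10.2: (13.3,0) -> (3.1,0) [heading=0, draw]
  FD 5.2: (3.1,0) -> (8.3,0) [heading=0, draw]
  FD 12.6: (8.3,0) -> (20.9,0) [heading=0, draw]
  -- iteration 2/3 --
  FD 13.3: (20.9,0) -> (34.2,0) [heading=0, draw]
  BK 10.2: (34.2,0) -> (24,0) [heading=0, draw]
  FD 5.2: (24,0) -> (29.2,0) [heading=0, draw]
  FD 12.6: (29.2,0) -> (41.8,0) [heading=0, draw]
  -- iteration 3/3 --
  FD 13.3: (41.8,0) -> (55.1,0) [heading=0, draw]
  BK 10.2: (55.1,0) -> (44.9,0) [heading=0, draw]
  FD 5.2: (44.9,0) -> (50.1,0) [heading=0, draw]
  FD 12.6: (50.1,0) -> (62.7,0) [heading=0, draw]
]
Final: pos=(62.7,0), heading=0, 12 segment(s) drawn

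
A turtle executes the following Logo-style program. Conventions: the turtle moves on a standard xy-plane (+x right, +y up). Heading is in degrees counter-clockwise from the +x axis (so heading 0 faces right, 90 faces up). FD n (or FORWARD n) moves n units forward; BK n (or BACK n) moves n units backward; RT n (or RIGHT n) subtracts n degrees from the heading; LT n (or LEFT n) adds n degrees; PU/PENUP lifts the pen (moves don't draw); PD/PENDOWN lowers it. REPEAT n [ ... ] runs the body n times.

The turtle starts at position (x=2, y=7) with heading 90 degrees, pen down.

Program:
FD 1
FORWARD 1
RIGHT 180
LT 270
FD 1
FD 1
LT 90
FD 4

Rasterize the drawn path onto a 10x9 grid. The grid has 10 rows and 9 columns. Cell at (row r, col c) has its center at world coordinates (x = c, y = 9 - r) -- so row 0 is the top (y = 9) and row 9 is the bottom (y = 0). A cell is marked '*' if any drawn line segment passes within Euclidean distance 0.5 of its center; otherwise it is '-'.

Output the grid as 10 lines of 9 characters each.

Answer: ***------
*-*------
*-*------
*--------
*--------
---------
---------
---------
---------
---------

Derivation:
Segment 0: (2,7) -> (2,8)
Segment 1: (2,8) -> (2,9)
Segment 2: (2,9) -> (1,9)
Segment 3: (1,9) -> (0,9)
Segment 4: (0,9) -> (-0,5)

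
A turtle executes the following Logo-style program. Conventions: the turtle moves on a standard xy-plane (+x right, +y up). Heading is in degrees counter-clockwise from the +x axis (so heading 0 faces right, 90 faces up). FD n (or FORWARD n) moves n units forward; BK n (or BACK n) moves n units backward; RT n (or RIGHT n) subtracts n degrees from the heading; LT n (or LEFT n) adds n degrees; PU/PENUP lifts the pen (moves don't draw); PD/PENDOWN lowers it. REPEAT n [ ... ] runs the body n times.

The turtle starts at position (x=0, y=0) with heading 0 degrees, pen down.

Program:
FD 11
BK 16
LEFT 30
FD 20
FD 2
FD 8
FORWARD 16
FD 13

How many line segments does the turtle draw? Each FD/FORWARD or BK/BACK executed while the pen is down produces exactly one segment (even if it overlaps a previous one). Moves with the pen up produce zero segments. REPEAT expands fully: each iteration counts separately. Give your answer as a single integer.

Answer: 7

Derivation:
Executing turtle program step by step:
Start: pos=(0,0), heading=0, pen down
FD 11: (0,0) -> (11,0) [heading=0, draw]
BK 16: (11,0) -> (-5,0) [heading=0, draw]
LT 30: heading 0 -> 30
FD 20: (-5,0) -> (12.321,10) [heading=30, draw]
FD 2: (12.321,10) -> (14.053,11) [heading=30, draw]
FD 8: (14.053,11) -> (20.981,15) [heading=30, draw]
FD 16: (20.981,15) -> (34.837,23) [heading=30, draw]
FD 13: (34.837,23) -> (46.095,29.5) [heading=30, draw]
Final: pos=(46.095,29.5), heading=30, 7 segment(s) drawn
Segments drawn: 7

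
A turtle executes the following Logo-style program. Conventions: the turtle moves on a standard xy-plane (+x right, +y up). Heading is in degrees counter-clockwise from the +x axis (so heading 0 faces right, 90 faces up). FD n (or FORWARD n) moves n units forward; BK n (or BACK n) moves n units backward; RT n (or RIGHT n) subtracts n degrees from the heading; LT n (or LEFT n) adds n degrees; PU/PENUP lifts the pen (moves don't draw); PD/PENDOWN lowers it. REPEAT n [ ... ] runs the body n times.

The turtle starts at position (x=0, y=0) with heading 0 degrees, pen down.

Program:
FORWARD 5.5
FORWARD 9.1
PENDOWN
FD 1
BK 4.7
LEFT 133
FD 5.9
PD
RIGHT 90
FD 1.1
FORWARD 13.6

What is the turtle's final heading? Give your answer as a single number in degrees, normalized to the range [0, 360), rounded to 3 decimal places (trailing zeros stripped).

Answer: 43

Derivation:
Executing turtle program step by step:
Start: pos=(0,0), heading=0, pen down
FD 5.5: (0,0) -> (5.5,0) [heading=0, draw]
FD 9.1: (5.5,0) -> (14.6,0) [heading=0, draw]
PD: pen down
FD 1: (14.6,0) -> (15.6,0) [heading=0, draw]
BK 4.7: (15.6,0) -> (10.9,0) [heading=0, draw]
LT 133: heading 0 -> 133
FD 5.9: (10.9,0) -> (6.876,4.315) [heading=133, draw]
PD: pen down
RT 90: heading 133 -> 43
FD 1.1: (6.876,4.315) -> (7.681,5.065) [heading=43, draw]
FD 13.6: (7.681,5.065) -> (17.627,14.34) [heading=43, draw]
Final: pos=(17.627,14.34), heading=43, 7 segment(s) drawn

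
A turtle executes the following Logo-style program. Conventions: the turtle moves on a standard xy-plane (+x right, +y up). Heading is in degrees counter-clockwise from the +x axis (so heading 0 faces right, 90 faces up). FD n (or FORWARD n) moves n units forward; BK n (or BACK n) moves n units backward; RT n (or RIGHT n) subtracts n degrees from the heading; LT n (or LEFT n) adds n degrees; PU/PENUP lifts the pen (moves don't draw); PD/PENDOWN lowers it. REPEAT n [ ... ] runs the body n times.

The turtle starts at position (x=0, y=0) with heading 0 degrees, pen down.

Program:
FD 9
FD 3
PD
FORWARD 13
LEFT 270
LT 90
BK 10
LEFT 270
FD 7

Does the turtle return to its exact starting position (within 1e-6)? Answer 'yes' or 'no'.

Executing turtle program step by step:
Start: pos=(0,0), heading=0, pen down
FD 9: (0,0) -> (9,0) [heading=0, draw]
FD 3: (9,0) -> (12,0) [heading=0, draw]
PD: pen down
FD 13: (12,0) -> (25,0) [heading=0, draw]
LT 270: heading 0 -> 270
LT 90: heading 270 -> 0
BK 10: (25,0) -> (15,0) [heading=0, draw]
LT 270: heading 0 -> 270
FD 7: (15,0) -> (15,-7) [heading=270, draw]
Final: pos=(15,-7), heading=270, 5 segment(s) drawn

Start position: (0, 0)
Final position: (15, -7)
Distance = 16.553; >= 1e-6 -> NOT closed

Answer: no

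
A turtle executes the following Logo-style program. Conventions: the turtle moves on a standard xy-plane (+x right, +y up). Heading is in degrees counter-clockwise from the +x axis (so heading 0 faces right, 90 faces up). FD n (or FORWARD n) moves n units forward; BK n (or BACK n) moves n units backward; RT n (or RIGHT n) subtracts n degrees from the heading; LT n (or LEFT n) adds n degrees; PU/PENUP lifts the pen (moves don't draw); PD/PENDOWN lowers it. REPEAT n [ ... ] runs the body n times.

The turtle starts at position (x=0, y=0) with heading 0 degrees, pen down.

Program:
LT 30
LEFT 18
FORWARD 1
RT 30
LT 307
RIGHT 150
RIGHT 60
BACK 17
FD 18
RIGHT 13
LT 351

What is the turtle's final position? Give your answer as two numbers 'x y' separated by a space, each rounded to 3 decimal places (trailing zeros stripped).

Executing turtle program step by step:
Start: pos=(0,0), heading=0, pen down
LT 30: heading 0 -> 30
LT 18: heading 30 -> 48
FD 1: (0,0) -> (0.669,0.743) [heading=48, draw]
RT 30: heading 48 -> 18
LT 307: heading 18 -> 325
RT 150: heading 325 -> 175
RT 60: heading 175 -> 115
BK 17: (0.669,0.743) -> (7.854,-14.664) [heading=115, draw]
FD 18: (7.854,-14.664) -> (0.247,1.649) [heading=115, draw]
RT 13: heading 115 -> 102
LT 351: heading 102 -> 93
Final: pos=(0.247,1.649), heading=93, 3 segment(s) drawn

Answer: 0.247 1.649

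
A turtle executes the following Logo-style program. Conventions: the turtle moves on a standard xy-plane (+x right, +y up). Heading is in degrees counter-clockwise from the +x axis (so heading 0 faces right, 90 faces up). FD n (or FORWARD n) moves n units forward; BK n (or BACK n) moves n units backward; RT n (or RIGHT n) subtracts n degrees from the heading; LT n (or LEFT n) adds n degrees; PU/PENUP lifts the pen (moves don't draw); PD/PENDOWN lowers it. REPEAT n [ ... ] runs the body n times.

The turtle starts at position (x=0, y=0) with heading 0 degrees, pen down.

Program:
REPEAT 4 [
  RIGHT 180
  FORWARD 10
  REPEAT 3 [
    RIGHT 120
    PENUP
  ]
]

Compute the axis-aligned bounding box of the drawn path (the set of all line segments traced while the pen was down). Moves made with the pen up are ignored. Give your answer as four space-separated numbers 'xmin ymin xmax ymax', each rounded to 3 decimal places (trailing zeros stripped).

Executing turtle program step by step:
Start: pos=(0,0), heading=0, pen down
REPEAT 4 [
  -- iteration 1/4 --
  RT 180: heading 0 -> 180
  FD 10: (0,0) -> (-10,0) [heading=180, draw]
  REPEAT 3 [
    -- iteration 1/3 --
    RT 120: heading 180 -> 60
    PU: pen up
    -- iteration 2/3 --
    RT 120: heading 60 -> 300
    PU: pen up
    -- iteration 3/3 --
    RT 120: heading 300 -> 180
    PU: pen up
  ]
  -- iteration 2/4 --
  RT 180: heading 180 -> 0
  FD 10: (-10,0) -> (0,0) [heading=0, move]
  REPEAT 3 [
    -- iteration 1/3 --
    RT 120: heading 0 -> 240
    PU: pen up
    -- iteration 2/3 --
    RT 120: heading 240 -> 120
    PU: pen up
    -- iteration 3/3 --
    RT 120: heading 120 -> 0
    PU: pen up
  ]
  -- iteration 3/4 --
  RT 180: heading 0 -> 180
  FD 10: (0,0) -> (-10,0) [heading=180, move]
  REPEAT 3 [
    -- iteration 1/3 --
    RT 120: heading 180 -> 60
    PU: pen up
    -- iteration 2/3 --
    RT 120: heading 60 -> 300
    PU: pen up
    -- iteration 3/3 --
    RT 120: heading 300 -> 180
    PU: pen up
  ]
  -- iteration 4/4 --
  RT 180: heading 180 -> 0
  FD 10: (-10,0) -> (0,0) [heading=0, move]
  REPEAT 3 [
    -- iteration 1/3 --
    RT 120: heading 0 -> 240
    PU: pen up
    -- iteration 2/3 --
    RT 120: heading 240 -> 120
    PU: pen up
    -- iteration 3/3 --
    RT 120: heading 120 -> 0
    PU: pen up
  ]
]
Final: pos=(0,0), heading=0, 1 segment(s) drawn

Segment endpoints: x in {-10, 0}, y in {0, 0}
xmin=-10, ymin=0, xmax=0, ymax=0

Answer: -10 0 0 0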